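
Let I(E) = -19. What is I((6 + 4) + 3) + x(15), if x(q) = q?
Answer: -4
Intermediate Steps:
I((6 + 4) + 3) + x(15) = -19 + 15 = -4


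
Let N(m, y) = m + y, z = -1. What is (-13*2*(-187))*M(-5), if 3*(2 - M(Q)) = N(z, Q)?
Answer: 19448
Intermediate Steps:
M(Q) = 7/3 - Q/3 (M(Q) = 2 - (-1 + Q)/3 = 2 + (⅓ - Q/3) = 7/3 - Q/3)
(-13*2*(-187))*M(-5) = (-13*2*(-187))*(7/3 - ⅓*(-5)) = (-26*(-187))*(7/3 + 5/3) = 4862*4 = 19448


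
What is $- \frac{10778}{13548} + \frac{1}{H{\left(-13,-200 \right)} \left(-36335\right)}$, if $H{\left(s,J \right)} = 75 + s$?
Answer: $- \frac{3035046076}{3815065995} \approx -0.79554$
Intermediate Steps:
$- \frac{10778}{13548} + \frac{1}{H{\left(-13,-200 \right)} \left(-36335\right)} = - \frac{10778}{13548} + \frac{1}{\left(75 - 13\right) \left(-36335\right)} = \left(-10778\right) \frac{1}{13548} + \frac{1}{62} \left(- \frac{1}{36335}\right) = - \frac{5389}{6774} + \frac{1}{62} \left(- \frac{1}{36335}\right) = - \frac{5389}{6774} - \frac{1}{2252770} = - \frac{3035046076}{3815065995}$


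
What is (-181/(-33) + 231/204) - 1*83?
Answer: -171403/2244 ≈ -76.383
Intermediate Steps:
(-181/(-33) + 231/204) - 1*83 = (-181*(-1/33) + 231*(1/204)) - 83 = (181/33 + 77/68) - 83 = 14849/2244 - 83 = -171403/2244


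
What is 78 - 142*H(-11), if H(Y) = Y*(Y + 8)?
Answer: -4608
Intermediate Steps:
H(Y) = Y*(8 + Y)
78 - 142*H(-11) = 78 - (-1562)*(8 - 11) = 78 - (-1562)*(-3) = 78 - 142*33 = 78 - 4686 = -4608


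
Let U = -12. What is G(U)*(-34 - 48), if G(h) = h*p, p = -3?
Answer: -2952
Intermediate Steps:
G(h) = -3*h (G(h) = h*(-3) = -3*h)
G(U)*(-34 - 48) = (-3*(-12))*(-34 - 48) = 36*(-82) = -2952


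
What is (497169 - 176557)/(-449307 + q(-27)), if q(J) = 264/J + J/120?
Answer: -115420320/161754121 ≈ -0.71355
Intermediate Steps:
q(J) = 264/J + J/120 (q(J) = 264/J + J*(1/120) = 264/J + J/120)
(497169 - 176557)/(-449307 + q(-27)) = (497169 - 176557)/(-449307 + (264/(-27) + (1/120)*(-27))) = 320612/(-449307 + (264*(-1/27) - 9/40)) = 320612/(-449307 + (-88/9 - 9/40)) = 320612/(-449307 - 3601/360) = 320612/(-161754121/360) = 320612*(-360/161754121) = -115420320/161754121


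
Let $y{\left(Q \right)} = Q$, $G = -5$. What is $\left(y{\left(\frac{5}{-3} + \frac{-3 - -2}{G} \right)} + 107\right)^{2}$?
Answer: $\frac{2505889}{225} \approx 11137.0$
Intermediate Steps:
$\left(y{\left(\frac{5}{-3} + \frac{-3 - -2}{G} \right)} + 107\right)^{2} = \left(\left(\frac{5}{-3} + \frac{-3 - -2}{-5}\right) + 107\right)^{2} = \left(\left(5 \left(- \frac{1}{3}\right) + \left(-3 + 2\right) \left(- \frac{1}{5}\right)\right) + 107\right)^{2} = \left(\left(- \frac{5}{3} - - \frac{1}{5}\right) + 107\right)^{2} = \left(\left(- \frac{5}{3} + \frac{1}{5}\right) + 107\right)^{2} = \left(- \frac{22}{15} + 107\right)^{2} = \left(\frac{1583}{15}\right)^{2} = \frac{2505889}{225}$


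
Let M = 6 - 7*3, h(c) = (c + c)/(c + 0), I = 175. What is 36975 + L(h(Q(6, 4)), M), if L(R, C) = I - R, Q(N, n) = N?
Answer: 37148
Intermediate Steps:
h(c) = 2 (h(c) = (2*c)/c = 2)
M = -15 (M = 6 - 21 = -15)
L(R, C) = 175 - R
36975 + L(h(Q(6, 4)), M) = 36975 + (175 - 1*2) = 36975 + (175 - 2) = 36975 + 173 = 37148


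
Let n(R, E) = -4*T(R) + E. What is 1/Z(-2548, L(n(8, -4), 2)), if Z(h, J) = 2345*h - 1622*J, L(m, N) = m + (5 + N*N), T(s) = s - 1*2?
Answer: -1/5944242 ≈ -1.6823e-7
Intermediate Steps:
T(s) = -2 + s (T(s) = s - 2 = -2 + s)
n(R, E) = 8 + E - 4*R (n(R, E) = -4*(-2 + R) + E = (8 - 4*R) + E = 8 + E - 4*R)
L(m, N) = 5 + m + N**2 (L(m, N) = m + (5 + N**2) = 5 + m + N**2)
Z(h, J) = -1622*J + 2345*h
1/Z(-2548, L(n(8, -4), 2)) = 1/(-1622*(5 + (8 - 4 - 4*8) + 2**2) + 2345*(-2548)) = 1/(-1622*(5 + (8 - 4 - 32) + 4) - 5975060) = 1/(-1622*(5 - 28 + 4) - 5975060) = 1/(-1622*(-19) - 5975060) = 1/(30818 - 5975060) = 1/(-5944242) = -1/5944242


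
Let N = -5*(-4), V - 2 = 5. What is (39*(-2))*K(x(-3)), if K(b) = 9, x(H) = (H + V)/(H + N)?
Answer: -702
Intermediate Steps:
V = 7 (V = 2 + 5 = 7)
N = 20
x(H) = (7 + H)/(20 + H) (x(H) = (H + 7)/(H + 20) = (7 + H)/(20 + H))
(39*(-2))*K(x(-3)) = (39*(-2))*9 = -78*9 = -702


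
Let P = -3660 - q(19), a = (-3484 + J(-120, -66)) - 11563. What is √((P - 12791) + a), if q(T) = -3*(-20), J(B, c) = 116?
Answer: I*√31442 ≈ 177.32*I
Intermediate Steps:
q(T) = 60
a = -14931 (a = (-3484 + 116) - 11563 = -3368 - 11563 = -14931)
P = -3720 (P = -3660 - 1*60 = -3660 - 60 = -3720)
√((P - 12791) + a) = √((-3720 - 12791) - 14931) = √(-16511 - 14931) = √(-31442) = I*√31442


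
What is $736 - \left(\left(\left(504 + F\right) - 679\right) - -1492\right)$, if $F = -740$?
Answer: $159$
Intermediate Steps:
$736 - \left(\left(\left(504 + F\right) - 679\right) - -1492\right) = 736 - \left(\left(\left(504 - 740\right) - 679\right) - -1492\right) = 736 - \left(\left(-236 - 679\right) + 1492\right) = 736 - \left(-915 + 1492\right) = 736 - 577 = 159$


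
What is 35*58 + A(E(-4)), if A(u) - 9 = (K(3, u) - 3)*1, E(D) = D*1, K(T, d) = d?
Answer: 2032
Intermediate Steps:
E(D) = D
A(u) = 6 + u (A(u) = 9 + (u - 3)*1 = 9 + (-3 + u)*1 = 9 + (-3 + u) = 6 + u)
35*58 + A(E(-4)) = 35*58 + (6 - 4) = 2030 + 2 = 2032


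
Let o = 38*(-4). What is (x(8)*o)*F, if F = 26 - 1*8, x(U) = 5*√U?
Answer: -27360*√2 ≈ -38693.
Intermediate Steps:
o = -152
F = 18 (F = 26 - 8 = 18)
(x(8)*o)*F = ((5*√8)*(-152))*18 = ((5*(2*√2))*(-152))*18 = ((10*√2)*(-152))*18 = -1520*√2*18 = -27360*√2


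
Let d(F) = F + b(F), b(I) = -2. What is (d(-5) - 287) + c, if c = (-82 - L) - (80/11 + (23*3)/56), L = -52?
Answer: -204823/616 ≈ -332.50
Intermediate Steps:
d(F) = -2 + F (d(F) = F - 2 = -2 + F)
c = -23719/616 (c = (-82 - 1*(-52)) - (80/11 + (23*3)/56) = (-82 + 52) - (80*(1/11) + 69*(1/56)) = -30 - (80/11 + 69/56) = -30 - 1*5239/616 = -30 - 5239/616 = -23719/616 ≈ -38.505)
(d(-5) - 287) + c = ((-2 - 5) - 287) - 23719/616 = (-7 - 287) - 23719/616 = -294 - 23719/616 = -204823/616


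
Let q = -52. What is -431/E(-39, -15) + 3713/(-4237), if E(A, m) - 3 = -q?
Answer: -2030362/233035 ≈ -8.7127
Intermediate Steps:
E(A, m) = 55 (E(A, m) = 3 - 1*(-52) = 3 + 52 = 55)
-431/E(-39, -15) + 3713/(-4237) = -431/55 + 3713/(-4237) = -431*1/55 + 3713*(-1/4237) = -431/55 - 3713/4237 = -2030362/233035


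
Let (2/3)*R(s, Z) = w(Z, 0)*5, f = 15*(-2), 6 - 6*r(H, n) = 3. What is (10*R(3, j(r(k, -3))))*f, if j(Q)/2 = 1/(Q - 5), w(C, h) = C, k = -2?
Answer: 1000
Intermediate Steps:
r(H, n) = ½ (r(H, n) = 1 - ⅙*3 = 1 - ½ = ½)
f = -30
j(Q) = 2/(-5 + Q) (j(Q) = 2/(Q - 5) = 2/(-5 + Q))
R(s, Z) = 15*Z/2 (R(s, Z) = 3*(Z*5)/2 = 3*(5*Z)/2 = 15*Z/2)
(10*R(3, j(r(k, -3))))*f = (10*(15*(2/(-5 + ½))/2))*(-30) = (10*(15*(2/(-9/2))/2))*(-30) = (10*(15*(2*(-2/9))/2))*(-30) = (10*((15/2)*(-4/9)))*(-30) = (10*(-10/3))*(-30) = -100/3*(-30) = 1000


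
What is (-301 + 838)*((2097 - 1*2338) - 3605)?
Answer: -2065302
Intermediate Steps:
(-301 + 838)*((2097 - 1*2338) - 3605) = 537*((2097 - 2338) - 3605) = 537*(-241 - 3605) = 537*(-3846) = -2065302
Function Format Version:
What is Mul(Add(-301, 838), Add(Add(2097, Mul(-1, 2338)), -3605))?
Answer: -2065302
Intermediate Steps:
Mul(Add(-301, 838), Add(Add(2097, Mul(-1, 2338)), -3605)) = Mul(537, Add(Add(2097, -2338), -3605)) = Mul(537, Add(-241, -3605)) = Mul(537, -3846) = -2065302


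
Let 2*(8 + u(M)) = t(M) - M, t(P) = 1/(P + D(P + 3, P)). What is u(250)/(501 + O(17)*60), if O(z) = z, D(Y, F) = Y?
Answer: -44599/510042 ≈ -0.087442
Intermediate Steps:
t(P) = 1/(3 + 2*P) (t(P) = 1/(P + (P + 3)) = 1/(P + (3 + P)) = 1/(3 + 2*P))
u(M) = -8 + 1/(2*(3 + 2*M)) - M/2 (u(M) = -8 + (1/(3 + 2*M) - M)/2 = -8 + (1/(2*(3 + 2*M)) - M/2) = -8 + 1/(2*(3 + 2*M)) - M/2)
u(250)/(501 + O(17)*60) = ((1 - (3 + 2*250)*(16 + 250))/(2*(3 + 2*250)))/(501 + 17*60) = ((1 - 1*(3 + 500)*266)/(2*(3 + 500)))/(501 + 1020) = ((1/2)*(1 - 1*503*266)/503)/1521 = ((1/2)*(1/503)*(1 - 133798))*(1/1521) = ((1/2)*(1/503)*(-133797))*(1/1521) = -133797/1006*1/1521 = -44599/510042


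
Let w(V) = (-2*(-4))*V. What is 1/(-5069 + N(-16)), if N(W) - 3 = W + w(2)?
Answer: -1/5066 ≈ -0.00019739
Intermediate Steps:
w(V) = 8*V
N(W) = 19 + W (N(W) = 3 + (W + 8*2) = 3 + (W + 16) = 3 + (16 + W) = 19 + W)
1/(-5069 + N(-16)) = 1/(-5069 + (19 - 16)) = 1/(-5069 + 3) = 1/(-5066) = -1/5066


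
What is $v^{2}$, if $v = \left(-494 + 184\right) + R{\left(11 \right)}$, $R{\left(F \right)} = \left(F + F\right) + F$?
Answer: $76729$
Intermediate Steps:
$R{\left(F \right)} = 3 F$ ($R{\left(F \right)} = 2 F + F = 3 F$)
$v = -277$ ($v = \left(-494 + 184\right) + 3 \cdot 11 = -310 + 33 = -277$)
$v^{2} = \left(-277\right)^{2} = 76729$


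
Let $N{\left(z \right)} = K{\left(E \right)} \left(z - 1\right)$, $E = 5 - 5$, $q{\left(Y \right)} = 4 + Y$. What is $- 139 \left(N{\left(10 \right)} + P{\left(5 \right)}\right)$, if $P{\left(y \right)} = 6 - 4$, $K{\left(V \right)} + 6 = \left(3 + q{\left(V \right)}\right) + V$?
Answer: $-1529$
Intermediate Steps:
$E = 0$ ($E = 5 - 5 = 0$)
$K{\left(V \right)} = 1 + 2 V$ ($K{\left(V \right)} = -6 + \left(\left(3 + \left(4 + V\right)\right) + V\right) = -6 + \left(\left(7 + V\right) + V\right) = -6 + \left(7 + 2 V\right) = 1 + 2 V$)
$P{\left(y \right)} = 2$ ($P{\left(y \right)} = 6 - 4 = 2$)
$N{\left(z \right)} = -1 + z$ ($N{\left(z \right)} = \left(1 + 2 \cdot 0\right) \left(z - 1\right) = \left(1 + 0\right) \left(-1 + z\right) = 1 \left(-1 + z\right) = -1 + z$)
$- 139 \left(N{\left(10 \right)} + P{\left(5 \right)}\right) = - 139 \left(\left(-1 + 10\right) + 2\right) = - 139 \left(9 + 2\right) = \left(-139\right) 11 = -1529$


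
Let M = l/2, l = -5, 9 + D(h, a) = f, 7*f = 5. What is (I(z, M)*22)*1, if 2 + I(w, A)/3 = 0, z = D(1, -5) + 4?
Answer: -132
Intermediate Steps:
f = 5/7 (f = (⅐)*5 = 5/7 ≈ 0.71429)
D(h, a) = -58/7 (D(h, a) = -9 + 5/7 = -58/7)
z = -30/7 (z = -58/7 + 4 = -30/7 ≈ -4.2857)
M = -5/2 ≈ -2.5000
I(w, A) = -6 (I(w, A) = -6 + 3*0 = -6 + 0 = -6)
(I(z, M)*22)*1 = -6*22*1 = -132*1 = -132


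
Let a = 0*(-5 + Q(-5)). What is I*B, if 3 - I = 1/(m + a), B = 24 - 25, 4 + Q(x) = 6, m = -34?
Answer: -103/34 ≈ -3.0294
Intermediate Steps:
Q(x) = 2 (Q(x) = -4 + 6 = 2)
B = -1
a = 0 (a = 0*(-5 + 2) = 0*(-3) = 0)
I = 103/34 (I = 3 - 1/(-34 + 0) = 3 - 1/(-34) = 3 - 1*(-1/34) = 3 + 1/34 = 103/34 ≈ 3.0294)
I*B = (103/34)*(-1) = -103/34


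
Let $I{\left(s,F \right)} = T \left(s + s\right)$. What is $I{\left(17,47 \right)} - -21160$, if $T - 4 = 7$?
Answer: $21534$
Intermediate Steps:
$T = 11$ ($T = 4 + 7 = 11$)
$I{\left(s,F \right)} = 22 s$ ($I{\left(s,F \right)} = 11 \left(s + s\right) = 11 \cdot 2 s = 22 s$)
$I{\left(17,47 \right)} - -21160 = 22 \cdot 17 - -21160 = 374 + 21160 = 21534$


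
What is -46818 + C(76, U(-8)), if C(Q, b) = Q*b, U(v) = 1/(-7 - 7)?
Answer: -327764/7 ≈ -46823.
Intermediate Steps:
U(v) = -1/14 (U(v) = 1/(-14) = -1/14)
-46818 + C(76, U(-8)) = -46818 + 76*(-1/14) = -46818 - 38/7 = -327764/7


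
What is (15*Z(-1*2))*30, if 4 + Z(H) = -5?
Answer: -4050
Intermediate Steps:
Z(H) = -9 (Z(H) = -4 - 5 = -9)
(15*Z(-1*2))*30 = (15*(-9))*30 = -135*30 = -4050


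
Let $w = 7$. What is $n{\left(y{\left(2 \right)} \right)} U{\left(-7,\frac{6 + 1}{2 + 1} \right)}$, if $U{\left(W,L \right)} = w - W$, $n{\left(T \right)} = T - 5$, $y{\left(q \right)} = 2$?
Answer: $-42$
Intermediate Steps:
$n{\left(T \right)} = -5 + T$
$U{\left(W,L \right)} = 7 - W$
$n{\left(y{\left(2 \right)} \right)} U{\left(-7,\frac{6 + 1}{2 + 1} \right)} = \left(-5 + 2\right) \left(7 - -7\right) = - 3 \left(7 + 7\right) = \left(-3\right) 14 = -42$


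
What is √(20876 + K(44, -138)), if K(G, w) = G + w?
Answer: √20782 ≈ 144.16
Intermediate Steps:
√(20876 + K(44, -138)) = √(20876 + (44 - 138)) = √(20876 - 94) = √20782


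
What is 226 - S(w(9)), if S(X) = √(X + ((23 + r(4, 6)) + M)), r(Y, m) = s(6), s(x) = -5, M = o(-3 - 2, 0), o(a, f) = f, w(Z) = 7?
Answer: 221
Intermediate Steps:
M = 0
r(Y, m) = -5
S(X) = √(18 + X) (S(X) = √(X + ((23 - 5) + 0)) = √(X + (18 + 0)) = √(X + 18) = √(18 + X))
226 - S(w(9)) = 226 - √(18 + 7) = 226 - √25 = 226 - 1*5 = 226 - 5 = 221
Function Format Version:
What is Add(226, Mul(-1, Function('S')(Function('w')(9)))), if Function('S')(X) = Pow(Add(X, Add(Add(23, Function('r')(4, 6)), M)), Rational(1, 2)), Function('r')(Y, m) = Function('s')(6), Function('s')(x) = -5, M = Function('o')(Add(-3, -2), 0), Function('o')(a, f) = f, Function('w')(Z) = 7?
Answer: 221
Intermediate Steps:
M = 0
Function('r')(Y, m) = -5
Function('S')(X) = Pow(Add(18, X), Rational(1, 2)) (Function('S')(X) = Pow(Add(X, Add(Add(23, -5), 0)), Rational(1, 2)) = Pow(Add(X, Add(18, 0)), Rational(1, 2)) = Pow(Add(X, 18), Rational(1, 2)) = Pow(Add(18, X), Rational(1, 2)))
Add(226, Mul(-1, Function('S')(Function('w')(9)))) = Add(226, Mul(-1, Pow(Add(18, 7), Rational(1, 2)))) = Add(226, Mul(-1, Pow(25, Rational(1, 2)))) = Add(226, Mul(-1, 5)) = Add(226, -5) = 221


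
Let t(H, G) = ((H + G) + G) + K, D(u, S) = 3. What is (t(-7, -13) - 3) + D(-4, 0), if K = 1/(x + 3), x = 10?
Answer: -428/13 ≈ -32.923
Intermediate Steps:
K = 1/13 (K = 1/(10 + 3) = 1/13 ≈ 0.076923)
t(H, G) = 1/13 + H + 2*G (t(H, G) = ((H + G) + G) + 1/13 = ((G + H) + G) + 1/13 = (H + 2*G) + 1/13 = 1/13 + H + 2*G)
(t(-7, -13) - 3) + D(-4, 0) = ((1/13 - 7 + 2*(-13)) - 3) + 3 = ((1/13 - 7 - 26) - 3) + 3 = (-428/13 - 3) + 3 = -467/13 + 3 = -428/13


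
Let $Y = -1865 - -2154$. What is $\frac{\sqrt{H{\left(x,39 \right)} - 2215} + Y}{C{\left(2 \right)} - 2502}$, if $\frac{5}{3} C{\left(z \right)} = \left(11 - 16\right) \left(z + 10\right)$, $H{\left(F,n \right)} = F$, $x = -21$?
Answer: $- \frac{289}{2538} - \frac{i \sqrt{559}}{1269} \approx -0.11387 - 0.018631 i$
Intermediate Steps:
$C{\left(z \right)} = -30 - 3 z$ ($C{\left(z \right)} = \frac{3 \left(11 - 16\right) \left(z + 10\right)}{5} = \frac{3 \left(- 5 \left(10 + z\right)\right)}{5} = \frac{3 \left(-50 - 5 z\right)}{5} = -30 - 3 z$)
$Y = 289$ ($Y = -1865 + 2154 = 289$)
$\frac{\sqrt{H{\left(x,39 \right)} - 2215} + Y}{C{\left(2 \right)} - 2502} = \frac{\sqrt{-21 - 2215} + 289}{\left(-30 - 6\right) - 2502} = \frac{\sqrt{-2236} + 289}{\left(-30 - 6\right) - 2502} = \frac{2 i \sqrt{559} + 289}{-36 - 2502} = \frac{289 + 2 i \sqrt{559}}{-2538} = \left(289 + 2 i \sqrt{559}\right) \left(- \frac{1}{2538}\right) = - \frac{289}{2538} - \frac{i \sqrt{559}}{1269}$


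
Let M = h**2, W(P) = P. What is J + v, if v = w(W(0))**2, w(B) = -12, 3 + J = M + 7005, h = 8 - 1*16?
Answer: 7210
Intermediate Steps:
h = -8 (h = 8 - 16 = -8)
M = 64 (M = (-8)**2 = 64)
J = 7066 (J = -3 + (64 + 7005) = -3 + 7069 = 7066)
v = 144 (v = (-12)**2 = 144)
J + v = 7066 + 144 = 7210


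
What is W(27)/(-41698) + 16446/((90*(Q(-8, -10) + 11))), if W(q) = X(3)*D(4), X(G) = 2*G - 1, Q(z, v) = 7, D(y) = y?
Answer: 57144409/5629230 ≈ 10.151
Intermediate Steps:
X(G) = -1 + 2*G
W(q) = 20 (W(q) = (-1 + 2*3)*4 = (-1 + 6)*4 = 5*4 = 20)
W(27)/(-41698) + 16446/((90*(Q(-8, -10) + 11))) = 20/(-41698) + 16446/((90*(7 + 11))) = 20*(-1/41698) + 16446/((90*18)) = -10/20849 + 16446/1620 = -10/20849 + 16446*(1/1620) = -10/20849 + 2741/270 = 57144409/5629230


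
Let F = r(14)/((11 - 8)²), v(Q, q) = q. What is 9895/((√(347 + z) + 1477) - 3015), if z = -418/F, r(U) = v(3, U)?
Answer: -10652957/1655756 - 1979*√959/1655756 ≈ -6.4709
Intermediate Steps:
r(U) = U
F = 14/9 (F = 14/((11 - 8)²) = 14/(3²) = 14/9 ≈ 1.5556)
z = -1881/7 (z = -418/14/9 = -418*9/14 = -1881/7 ≈ -268.71)
9895/((√(347 + z) + 1477) - 3015) = 9895/((√(347 - 1881/7) + 1477) - 3015) = 9895/((√(548/7) + 1477) - 3015) = 9895/((2*√959/7 + 1477) - 3015) = 9895/((1477 + 2*√959/7) - 3015) = 9895/(-1538 + 2*√959/7)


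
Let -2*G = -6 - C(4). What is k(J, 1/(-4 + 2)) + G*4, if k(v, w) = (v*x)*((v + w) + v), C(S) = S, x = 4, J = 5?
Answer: 210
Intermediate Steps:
k(v, w) = 4*v*(w + 2*v) (k(v, w) = (v*4)*((v + w) + v) = (4*v)*(w + 2*v) = 4*v*(w + 2*v))
G = 5 (G = -(-6 - 1*4)/2 = -(-6 - 4)/2 = -1/2*(-10) = 5)
k(J, 1/(-4 + 2)) + G*4 = 4*5*(1/(-4 + 2) + 2*5) + 5*4 = 4*5*(1/(-2) + 10) + 20 = 4*5*(-1/2 + 10) + 20 = 4*5*(19/2) + 20 = 190 + 20 = 210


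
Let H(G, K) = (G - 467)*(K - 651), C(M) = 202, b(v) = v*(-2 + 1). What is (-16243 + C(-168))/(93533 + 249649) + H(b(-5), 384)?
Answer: 14110952129/114394 ≈ 1.2335e+5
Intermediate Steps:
b(v) = -v (b(v) = v*(-1) = -v)
H(G, K) = (-651 + K)*(-467 + G) (H(G, K) = (-467 + G)*(-651 + K) = (-651 + K)*(-467 + G))
(-16243 + C(-168))/(93533 + 249649) + H(b(-5), 384) = (-16243 + 202)/(93533 + 249649) + (304017 - (-651)*(-5) - 467*384 - 1*(-5)*384) = -16041/343182 + (304017 - 651*5 - 179328 + 5*384) = -16041*1/343182 + (304017 - 3255 - 179328 + 1920) = -5347/114394 + 123354 = 14110952129/114394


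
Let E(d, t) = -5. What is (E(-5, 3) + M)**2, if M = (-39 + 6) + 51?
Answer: 169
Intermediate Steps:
M = 18 (M = -33 + 51 = 18)
(E(-5, 3) + M)**2 = (-5 + 18)**2 = 13**2 = 169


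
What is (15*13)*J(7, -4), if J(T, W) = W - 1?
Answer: -975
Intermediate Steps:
J(T, W) = -1 + W
(15*13)*J(7, -4) = (15*13)*(-1 - 4) = 195*(-5) = -975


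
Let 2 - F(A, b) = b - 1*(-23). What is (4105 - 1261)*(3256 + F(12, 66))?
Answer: 9012636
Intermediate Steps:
F(A, b) = -21 - b (F(A, b) = 2 - (b - 1*(-23)) = 2 - (b + 23) = 2 - (23 + b) = 2 + (-23 - b) = -21 - b)
(4105 - 1261)*(3256 + F(12, 66)) = (4105 - 1261)*(3256 + (-21 - 1*66)) = 2844*(3256 + (-21 - 66)) = 2844*(3256 - 87) = 2844*3169 = 9012636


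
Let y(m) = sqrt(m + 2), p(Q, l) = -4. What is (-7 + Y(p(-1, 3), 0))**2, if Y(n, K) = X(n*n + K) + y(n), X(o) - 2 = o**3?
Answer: (4091 + I*sqrt(2))**2 ≈ 1.6736e+7 + 1.16e+4*I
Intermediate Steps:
X(o) = 2 + o**3
y(m) = sqrt(2 + m)
Y(n, K) = 2 + sqrt(2 + n) + (K + n**2)**3 (Y(n, K) = (2 + (n*n + K)**3) + sqrt(2 + n) = (2 + (n**2 + K)**3) + sqrt(2 + n) = (2 + (K + n**2)**3) + sqrt(2 + n) = 2 + sqrt(2 + n) + (K + n**2)**3)
(-7 + Y(p(-1, 3), 0))**2 = (-7 + (2 + sqrt(2 - 4) + (0 + (-4)**2)**3))**2 = (-7 + (2 + sqrt(-2) + (0 + 16)**3))**2 = (-7 + (2 + I*sqrt(2) + 16**3))**2 = (-7 + (2 + I*sqrt(2) + 4096))**2 = (-7 + (4098 + I*sqrt(2)))**2 = (4091 + I*sqrt(2))**2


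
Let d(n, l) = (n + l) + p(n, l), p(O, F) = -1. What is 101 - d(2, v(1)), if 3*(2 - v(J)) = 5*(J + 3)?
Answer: 314/3 ≈ 104.67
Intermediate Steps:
v(J) = -3 - 5*J/3 (v(J) = 2 - 5*(J + 3)/3 = 2 - 5*(3 + J)/3 = 2 - (15 + 5*J)/3 = 2 + (-5 - 5*J/3) = -3 - 5*J/3)
d(n, l) = -1 + l + n (d(n, l) = (n + l) - 1 = (l + n) - 1 = -1 + l + n)
101 - d(2, v(1)) = 101 - (-1 + (-3 - 5/3*1) + 2) = 101 - (-1 + (-3 - 5/3) + 2) = 101 - (-1 - 14/3 + 2) = 101 - 1*(-11/3) = 101 + 11/3 = 314/3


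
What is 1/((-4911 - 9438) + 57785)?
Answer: 1/43436 ≈ 2.3022e-5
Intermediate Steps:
1/((-4911 - 9438) + 57785) = 1/(-14349 + 57785) = 1/43436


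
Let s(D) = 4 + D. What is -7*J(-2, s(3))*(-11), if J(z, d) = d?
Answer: 539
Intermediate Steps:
-7*J(-2, s(3))*(-11) = -7*(4 + 3)*(-11) = -7*7*(-11) = -49*(-11) = 539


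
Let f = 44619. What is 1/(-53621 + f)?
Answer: -1/9002 ≈ -0.00011109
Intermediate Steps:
1/(-53621 + f) = 1/(-53621 + 44619) = 1/(-9002) = -1/9002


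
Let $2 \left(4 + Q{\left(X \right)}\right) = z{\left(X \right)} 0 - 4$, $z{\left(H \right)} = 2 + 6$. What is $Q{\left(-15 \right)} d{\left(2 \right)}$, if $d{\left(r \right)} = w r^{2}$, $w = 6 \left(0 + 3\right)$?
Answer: $-432$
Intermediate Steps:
$z{\left(H \right)} = 8$
$Q{\left(X \right)} = -6$ ($Q{\left(X \right)} = -4 + \frac{8 \cdot 0 - 4}{2} = -4 + \frac{0 - 4}{2} = -4 + \frac{1}{2} \left(-4\right) = -4 - 2 = -6$)
$w = 18$ ($w = 6 \cdot 3 = 18$)
$d{\left(r \right)} = 18 r^{2}$
$Q{\left(-15 \right)} d{\left(2 \right)} = - 6 \cdot 18 \cdot 2^{2} = - 6 \cdot 18 \cdot 4 = \left(-6\right) 72 = -432$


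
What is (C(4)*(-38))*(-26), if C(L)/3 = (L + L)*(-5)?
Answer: -118560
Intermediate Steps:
C(L) = -30*L (C(L) = 3*((L + L)*(-5)) = 3*((2*L)*(-5)) = 3*(-10*L) = -30*L)
(C(4)*(-38))*(-26) = (-30*4*(-38))*(-26) = -120*(-38)*(-26) = 4560*(-26) = -118560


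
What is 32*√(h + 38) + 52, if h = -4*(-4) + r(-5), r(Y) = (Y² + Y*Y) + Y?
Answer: 52 + 96*√11 ≈ 370.40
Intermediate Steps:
r(Y) = Y + 2*Y² (r(Y) = (Y² + Y²) + Y = 2*Y² + Y = Y + 2*Y²)
h = 61 (h = -4*(-4) - 5*(1 + 2*(-5)) = 16 - 5*(1 - 10) = 16 - 5*(-9) = 16 + 45 = 61)
32*√(h + 38) + 52 = 32*√(61 + 38) + 52 = 32*√99 + 52 = 32*(3*√11) + 52 = 96*√11 + 52 = 52 + 96*√11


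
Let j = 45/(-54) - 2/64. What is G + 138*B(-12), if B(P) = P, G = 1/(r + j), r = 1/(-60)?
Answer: -233656/141 ≈ -1657.1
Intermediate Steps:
j = -83/96 (j = 45*(-1/54) - 2*1/64 = -⅚ - 1/32 = -83/96 ≈ -0.86458)
r = -1/60 ≈ -0.016667
G = -160/141 (G = 1/(-1/60 - 83/96) = 1/(-141/160) = -160/141 ≈ -1.1348)
G + 138*B(-12) = -160/141 + 138*(-12) = -160/141 - 1656 = -233656/141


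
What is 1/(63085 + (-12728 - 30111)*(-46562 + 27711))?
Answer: 1/807621074 ≈ 1.2382e-9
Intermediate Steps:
1/(63085 + (-12728 - 30111)*(-46562 + 27711)) = 1/(63085 - 42839*(-18851)) = 1/(63085 + 807557989) = 1/807621074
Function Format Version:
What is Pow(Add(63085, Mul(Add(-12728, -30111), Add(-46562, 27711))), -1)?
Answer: Rational(1, 807621074) ≈ 1.2382e-9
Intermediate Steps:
Pow(Add(63085, Mul(Add(-12728, -30111), Add(-46562, 27711))), -1) = Pow(Add(63085, Mul(-42839, -18851)), -1) = Pow(Add(63085, 807557989), -1) = Pow(807621074, -1) = Rational(1, 807621074)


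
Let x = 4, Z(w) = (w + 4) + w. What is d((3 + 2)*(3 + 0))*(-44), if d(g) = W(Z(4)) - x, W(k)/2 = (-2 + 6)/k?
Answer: 440/3 ≈ 146.67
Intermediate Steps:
Z(w) = 4 + 2*w (Z(w) = (4 + w) + w = 4 + 2*w)
W(k) = 8/k (W(k) = 2*((-2 + 6)/k) = 2*(4/k) = 8/k)
d(g) = -10/3 (d(g) = 8/(4 + 2*4) - 1*4 = 8/(4 + 8) - 4 = 8/12 - 4 = 8*(1/12) - 4 = ⅔ - 4 = -10/3)
d((3 + 2)*(3 + 0))*(-44) = -10/3*(-44) = 440/3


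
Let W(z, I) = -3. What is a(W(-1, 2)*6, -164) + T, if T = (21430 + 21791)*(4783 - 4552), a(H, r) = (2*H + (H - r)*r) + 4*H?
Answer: 9959999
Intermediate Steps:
a(H, r) = 6*H + r*(H - r) (a(H, r) = (2*H + r*(H - r)) + 4*H = 6*H + r*(H - r))
T = 9984051 (T = 43221*231 = 9984051)
a(W(-1, 2)*6, -164) + T = (-1*(-164)² + 6*(-3*6) - 3*6*(-164)) + 9984051 = (-1*26896 + 6*(-18) - 18*(-164)) + 9984051 = (-26896 - 108 + 2952) + 9984051 = -24052 + 9984051 = 9959999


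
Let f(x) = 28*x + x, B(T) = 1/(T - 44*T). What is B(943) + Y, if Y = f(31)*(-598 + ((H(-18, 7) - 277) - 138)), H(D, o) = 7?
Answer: -36672272307/40549 ≈ -9.0439e+5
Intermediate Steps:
B(T) = -1/(43*T) (B(T) = 1/(-43*T) = -1/(43*T))
f(x) = 29*x
Y = -904394 (Y = (29*31)*(-598 + ((7 - 277) - 138)) = 899*(-598 + (-270 - 138)) = 899*(-598 - 408) = 899*(-1006) = -904394)
B(943) + Y = -1/43/943 - 904394 = -1/43*1/943 - 904394 = -1/40549 - 904394 = -36672272307/40549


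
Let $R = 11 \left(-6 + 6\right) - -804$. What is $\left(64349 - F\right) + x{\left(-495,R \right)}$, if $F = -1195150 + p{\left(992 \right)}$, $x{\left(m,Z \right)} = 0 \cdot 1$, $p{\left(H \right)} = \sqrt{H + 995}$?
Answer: $1259499 - \sqrt{1987} \approx 1.2595 \cdot 10^{6}$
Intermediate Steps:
$p{\left(H \right)} = \sqrt{995 + H}$
$R = 804$ ($R = 11 \cdot 0 + 804 = 0 + 804 = 804$)
$x{\left(m,Z \right)} = 0$
$F = -1195150 + \sqrt{1987}$ ($F = -1195150 + \sqrt{995 + 992} = -1195150 + \sqrt{1987} \approx -1.1951 \cdot 10^{6}$)
$\left(64349 - F\right) + x{\left(-495,R \right)} = \left(64349 - \left(-1195150 + \sqrt{1987}\right)\right) + 0 = \left(64349 + \left(1195150 - \sqrt{1987}\right)\right) + 0 = \left(1259499 - \sqrt{1987}\right) + 0 = 1259499 - \sqrt{1987}$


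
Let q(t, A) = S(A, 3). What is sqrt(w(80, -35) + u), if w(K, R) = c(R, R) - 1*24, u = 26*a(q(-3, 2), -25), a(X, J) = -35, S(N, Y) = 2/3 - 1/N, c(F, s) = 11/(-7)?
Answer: I*sqrt(45843)/7 ≈ 30.587*I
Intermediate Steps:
c(F, s) = -11/7 (c(F, s) = 11*(-1/7) = -11/7)
S(N, Y) = 2/3 - 1/N (S(N, Y) = 2*(1/3) - 1/N = 2/3 - 1/N)
q(t, A) = 2/3 - 1/A
u = -910 (u = 26*(-35) = -910)
w(K, R) = -179/7 (w(K, R) = -11/7 - 1*24 = -11/7 - 24 = -179/7)
sqrt(w(80, -35) + u) = sqrt(-179/7 - 910) = sqrt(-6549/7) = I*sqrt(45843)/7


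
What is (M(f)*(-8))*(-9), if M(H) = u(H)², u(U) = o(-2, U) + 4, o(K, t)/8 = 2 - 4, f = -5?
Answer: 10368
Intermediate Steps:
o(K, t) = -16 (o(K, t) = 8*(2 - 4) = 8*(-2) = -16)
u(U) = -12 (u(U) = -16 + 4 = -12)
M(H) = 144 (M(H) = (-12)² = 144)
(M(f)*(-8))*(-9) = (144*(-8))*(-9) = -1152*(-9) = 10368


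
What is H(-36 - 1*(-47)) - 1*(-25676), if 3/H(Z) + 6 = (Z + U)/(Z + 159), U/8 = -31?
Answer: 10758074/419 ≈ 25676.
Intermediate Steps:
U = -248 (U = 8*(-31) = -248)
H(Z) = 3/(-6 + (-248 + Z)/(159 + Z)) (H(Z) = 3/(-6 + (Z - 248)/(Z + 159)) = 3/(-6 + (-248 + Z)/(159 + Z)))
H(-36 - 1*(-47)) - 1*(-25676) = 3*(-159 - (-36 - 1*(-47)))/(1202 + 5*(-36 - 1*(-47))) - 1*(-25676) = 3*(-159 - (-36 + 47))/(1202 + 5*(-36 + 47)) + 25676 = 3*(-159 - 1*11)/(1202 + 5*11) + 25676 = 3*(-159 - 11)/(1202 + 55) + 25676 = 3*(-170)/1257 + 25676 = 3*(1/1257)*(-170) + 25676 = -170/419 + 25676 = 10758074/419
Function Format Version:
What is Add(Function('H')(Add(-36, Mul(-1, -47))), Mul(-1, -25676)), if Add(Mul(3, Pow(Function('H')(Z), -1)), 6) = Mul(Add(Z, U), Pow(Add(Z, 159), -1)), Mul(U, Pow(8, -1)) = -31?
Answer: Rational(10758074, 419) ≈ 25676.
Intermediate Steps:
U = -248 (U = Mul(8, -31) = -248)
Function('H')(Z) = Mul(3, Pow(Add(-6, Mul(Pow(Add(159, Z), -1), Add(-248, Z))), -1)) (Function('H')(Z) = Mul(3, Pow(Add(-6, Mul(Add(Z, -248), Pow(Add(Z, 159), -1))), -1)) = Mul(3, Pow(Add(-6, Mul(Add(-248, Z), Pow(Add(159, Z), -1))), -1)) = Mul(3, Pow(Add(-6, Mul(Pow(Add(159, Z), -1), Add(-248, Z))), -1)))
Add(Function('H')(Add(-36, Mul(-1, -47))), Mul(-1, -25676)) = Add(Mul(3, Pow(Add(1202, Mul(5, Add(-36, Mul(-1, -47)))), -1), Add(-159, Mul(-1, Add(-36, Mul(-1, -47))))), Mul(-1, -25676)) = Add(Mul(3, Pow(Add(1202, Mul(5, Add(-36, 47))), -1), Add(-159, Mul(-1, Add(-36, 47)))), 25676) = Add(Mul(3, Pow(Add(1202, Mul(5, 11)), -1), Add(-159, Mul(-1, 11))), 25676) = Add(Mul(3, Pow(Add(1202, 55), -1), Add(-159, -11)), 25676) = Add(Mul(3, Pow(1257, -1), -170), 25676) = Add(Mul(3, Rational(1, 1257), -170), 25676) = Add(Rational(-170, 419), 25676) = Rational(10758074, 419)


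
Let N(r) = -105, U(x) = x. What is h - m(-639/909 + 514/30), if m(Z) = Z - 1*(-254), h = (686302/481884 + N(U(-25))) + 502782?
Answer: 61130849360497/121675710 ≈ 5.0241e+5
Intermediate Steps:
h = 121116344885/240942 (h = (686302/481884 - 105) + 502782 = (686302*(1/481884) - 105) + 502782 = (343151/240942 - 105) + 502782 = -24955759/240942 + 502782 = 121116344885/240942 ≈ 5.0268e+5)
m(Z) = 254 + Z (m(Z) = Z + 254 = 254 + Z)
h - m(-639/909 + 514/30) = 121116344885/240942 - (254 + (-639/909 + 514/30)) = 121116344885/240942 - (254 + (-639*1/909 + 514*(1/30))) = 121116344885/240942 - (254 + (-71/101 + 257/15)) = 121116344885/240942 - (254 + 24892/1515) = 121116344885/240942 - 1*409702/1515 = 121116344885/240942 - 409702/1515 = 61130849360497/121675710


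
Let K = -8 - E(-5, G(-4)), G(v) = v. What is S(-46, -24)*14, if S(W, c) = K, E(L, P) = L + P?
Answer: 14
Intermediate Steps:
K = 1 (K = -8 - (-5 - 4) = -8 - 1*(-9) = -8 + 9 = 1)
S(W, c) = 1
S(-46, -24)*14 = 1*14 = 14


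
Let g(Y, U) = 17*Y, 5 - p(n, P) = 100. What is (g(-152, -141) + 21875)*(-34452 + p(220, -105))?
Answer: -666446177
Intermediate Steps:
p(n, P) = -95 (p(n, P) = 5 - 1*100 = 5 - 100 = -95)
(g(-152, -141) + 21875)*(-34452 + p(220, -105)) = (17*(-152) + 21875)*(-34452 - 95) = (-2584 + 21875)*(-34547) = 19291*(-34547) = -666446177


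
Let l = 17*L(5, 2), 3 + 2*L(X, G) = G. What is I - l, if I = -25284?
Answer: -50551/2 ≈ -25276.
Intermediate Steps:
L(X, G) = -3/2 + G/2
l = -17/2 (l = 17*(-3/2 + (1/2)*2) = 17*(-3/2 + 1) = 17*(-1/2) = -17/2 ≈ -8.5000)
I - l = -25284 - 1*(-17/2) = -25284 + 17/2 = -50551/2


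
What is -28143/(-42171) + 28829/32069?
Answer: 706088542/450793933 ≈ 1.5663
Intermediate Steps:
-28143/(-42171) + 28829/32069 = -28143*(-1/42171) + 28829*(1/32069) = 9381/14057 + 28829/32069 = 706088542/450793933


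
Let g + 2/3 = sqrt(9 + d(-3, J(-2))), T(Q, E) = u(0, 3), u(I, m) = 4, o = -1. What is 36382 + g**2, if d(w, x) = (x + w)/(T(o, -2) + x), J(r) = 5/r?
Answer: 327490/9 - 16*sqrt(3)/9 ≈ 36385.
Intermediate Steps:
T(Q, E) = 4
d(w, x) = (w + x)/(4 + x) (d(w, x) = (x + w)/(4 + x) = (w + x)/(4 + x))
g = -2/3 + 4*sqrt(3)/3 (g = -2/3 + sqrt(9 + (-3 + 5/(-2))/(4 + 5/(-2))) = -2/3 + sqrt(9 + (-3 + 5*(-1/2))/(4 + 5*(-1/2))) = -2/3 + sqrt(9 + (-3 - 5/2)/(4 - 5/2)) = -2/3 + sqrt(9 - 11/2/(3/2)) = -2/3 + sqrt(9 + (2/3)*(-11/2)) = -2/3 + sqrt(9 - 11/3) = -2/3 + sqrt(16/3) = -2/3 + 4*sqrt(3)/3 ≈ 1.6427)
36382 + g**2 = 36382 + (-2/3 + 4*sqrt(3)/3)**2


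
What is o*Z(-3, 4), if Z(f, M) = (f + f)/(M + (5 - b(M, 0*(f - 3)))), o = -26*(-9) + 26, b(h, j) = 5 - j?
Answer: -390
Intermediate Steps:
o = 260 (o = 234 + 26 = 260)
Z(f, M) = 2*f/M (Z(f, M) = (f + f)/(M + (5 - (5 - 0*(f - 3)))) = (2*f)/(M + (5 - (5 - 0*(-3 + f)))) = (2*f)/(M + (5 - (5 - 1*0))) = (2*f)/(M + (5 - (5 + 0))) = (2*f)/(M + (5 - 1*5)) = (2*f)/(M + (5 - 5)) = (2*f)/(M + 0) = (2*f)/M = 2*f/M)
o*Z(-3, 4) = 260*(2*(-3)/4) = 260*(2*(-3)*(¼)) = 260*(-3/2) = -390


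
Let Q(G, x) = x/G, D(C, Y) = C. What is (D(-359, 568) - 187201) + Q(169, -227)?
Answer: -31697867/169 ≈ -1.8756e+5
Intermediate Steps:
(D(-359, 568) - 187201) + Q(169, -227) = (-359 - 187201) - 227/169 = -187560 - 227*1/169 = -187560 - 227/169 = -31697867/169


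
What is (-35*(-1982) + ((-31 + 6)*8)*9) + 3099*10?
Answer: 98560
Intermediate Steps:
(-35*(-1982) + ((-31 + 6)*8)*9) + 3099*10 = (69370 - 25*8*9) + 30990 = (69370 - 200*9) + 30990 = (69370 - 1800) + 30990 = 67570 + 30990 = 98560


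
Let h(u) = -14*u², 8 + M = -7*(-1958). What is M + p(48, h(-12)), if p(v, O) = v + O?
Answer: 11730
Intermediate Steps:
M = 13698 (M = -8 - 7*(-1958) = -8 + 13706 = 13698)
p(v, O) = O + v
M + p(48, h(-12)) = 13698 + (-14*(-12)² + 48) = 13698 + (-14*144 + 48) = 13698 + (-2016 + 48) = 13698 - 1968 = 11730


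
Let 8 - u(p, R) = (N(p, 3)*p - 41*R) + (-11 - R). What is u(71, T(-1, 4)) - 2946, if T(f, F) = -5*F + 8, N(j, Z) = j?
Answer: -8472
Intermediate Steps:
T(f, F) = 8 - 5*F
u(p, R) = 19 - p² + 42*R (u(p, R) = 8 - ((p*p - 41*R) + (-11 - R)) = 8 - ((p² - 41*R) + (-11 - R)) = 8 - (-11 + p² - 42*R) = 8 + (11 - p² + 42*R) = 19 - p² + 42*R)
u(71, T(-1, 4)) - 2946 = (19 - 1*71² + 42*(8 - 5*4)) - 2946 = (19 - 1*5041 + 42*(8 - 20)) - 2946 = (19 - 5041 + 42*(-12)) - 2946 = (19 - 5041 - 504) - 2946 = -5526 - 2946 = -8472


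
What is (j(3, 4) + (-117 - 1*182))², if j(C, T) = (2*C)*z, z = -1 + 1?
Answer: 89401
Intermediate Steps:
z = 0
j(C, T) = 0 (j(C, T) = (2*C)*0 = 0)
(j(3, 4) + (-117 - 1*182))² = (0 + (-117 - 1*182))² = (0 + (-117 - 182))² = (0 - 299)² = (-299)² = 89401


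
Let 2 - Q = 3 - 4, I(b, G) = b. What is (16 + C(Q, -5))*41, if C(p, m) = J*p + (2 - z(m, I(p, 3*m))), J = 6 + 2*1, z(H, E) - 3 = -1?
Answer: 1640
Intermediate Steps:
z(H, E) = 2 (z(H, E) = 3 - 1 = 2)
J = 8 (J = 6 + 2 = 8)
Q = 3 (Q = 2 - (3 - 4) = 2 - 1*(-1) = 2 + 1 = 3)
C(p, m) = 8*p (C(p, m) = 8*p + (2 - 1*2) = 8*p + (2 - 2) = 8*p + 0 = 8*p)
(16 + C(Q, -5))*41 = (16 + 8*3)*41 = (16 + 24)*41 = 40*41 = 1640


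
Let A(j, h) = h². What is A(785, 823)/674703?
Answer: 677329/674703 ≈ 1.0039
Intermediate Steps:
A(785, 823)/674703 = 823²/674703 = 677329*(1/674703) = 677329/674703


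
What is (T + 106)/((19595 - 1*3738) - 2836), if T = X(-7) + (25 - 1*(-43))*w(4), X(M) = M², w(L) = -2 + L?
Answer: 291/13021 ≈ 0.022349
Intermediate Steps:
T = 185 (T = (-7)² + (25 - 1*(-43))*(-2 + 4) = 49 + (25 + 43)*2 = 49 + 68*2 = 49 + 136 = 185)
(T + 106)/((19595 - 1*3738) - 2836) = (185 + 106)/((19595 - 1*3738) - 2836) = 291/((19595 - 3738) - 2836) = 291/(15857 - 2836) = 291/13021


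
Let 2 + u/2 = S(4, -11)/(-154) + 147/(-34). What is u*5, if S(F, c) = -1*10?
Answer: -81925/1309 ≈ -62.586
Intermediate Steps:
S(F, c) = -10
u = -16385/1309 (u = -4 + 2*(-10/(-154) + 147/(-34)) = -4 + 2*(-10*(-1/154) + 147*(-1/34)) = -4 + 2*(5/77 - 147/34) = -4 + 2*(-11149/2618) = -4 - 11149/1309 = -16385/1309 ≈ -12.517)
u*5 = -16385/1309*5 = -81925/1309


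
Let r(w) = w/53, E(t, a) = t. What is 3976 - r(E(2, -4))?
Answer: 210726/53 ≈ 3976.0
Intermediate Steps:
r(w) = w/53 (r(w) = w*(1/53) = w/53)
3976 - r(E(2, -4)) = 3976 - 2/53 = 210726/53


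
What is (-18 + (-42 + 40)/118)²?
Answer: 1129969/3481 ≈ 324.61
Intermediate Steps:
(-18 + (-42 + 40)/118)² = (-18 - 2*1/118)² = (-18 - 1/59)² = (-1063/59)² = 1129969/3481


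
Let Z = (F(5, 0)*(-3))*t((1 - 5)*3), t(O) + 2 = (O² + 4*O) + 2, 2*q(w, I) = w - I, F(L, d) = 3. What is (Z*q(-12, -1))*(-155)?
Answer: -736560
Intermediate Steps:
q(w, I) = w/2 - I/2 (q(w, I) = (w - I)/2 = w/2 - I/2)
t(O) = O² + 4*O (t(O) = -2 + ((O² + 4*O) + 2) = -2 + (2 + O² + 4*O) = O² + 4*O)
Z = -864 (Z = (3*(-3))*(((1 - 5)*3)*(4 + (1 - 5)*3)) = -9*(-4*3)*(4 - 4*3) = -(-108)*(4 - 12) = -(-108)*(-8) = -9*96 = -864)
(Z*q(-12, -1))*(-155) = -864*((½)*(-12) - ½*(-1))*(-155) = -864*(-6 + ½)*(-155) = -864*(-11/2)*(-155) = 4752*(-155) = -736560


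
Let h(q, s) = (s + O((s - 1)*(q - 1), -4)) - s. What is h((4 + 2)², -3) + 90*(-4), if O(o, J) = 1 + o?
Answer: -499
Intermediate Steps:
h(q, s) = 1 + (-1 + q)*(-1 + s) (h(q, s) = (s + (1 + (s - 1)*(q - 1))) - s = (s + (1 + (-1 + s)*(-1 + q))) - s = (s + (1 + (-1 + q)*(-1 + s))) - s = (1 + s + (-1 + q)*(-1 + s)) - s = 1 + (-1 + q)*(-1 + s))
h((4 + 2)², -3) + 90*(-4) = (2 - (4 + 2)² - 1*(-3) + (4 + 2)²*(-3)) + 90*(-4) = (2 - 1*6² + 3 + 6²*(-3)) - 360 = (2 - 1*36 + 3 + 36*(-3)) - 360 = (2 - 36 + 3 - 108) - 360 = -139 - 360 = -499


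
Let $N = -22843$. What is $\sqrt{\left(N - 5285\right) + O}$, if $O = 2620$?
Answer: $2 i \sqrt{6377} \approx 159.71 i$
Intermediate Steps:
$\sqrt{\left(N - 5285\right) + O} = \sqrt{\left(-22843 - 5285\right) + 2620} = \sqrt{-28128 + 2620} = \sqrt{-25508} = 2 i \sqrt{6377}$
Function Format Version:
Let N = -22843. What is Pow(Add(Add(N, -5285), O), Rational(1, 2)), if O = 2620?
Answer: Mul(2, I, Pow(6377, Rational(1, 2))) ≈ Mul(159.71, I)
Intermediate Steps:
Pow(Add(Add(N, -5285), O), Rational(1, 2)) = Pow(Add(Add(-22843, -5285), 2620), Rational(1, 2)) = Pow(Add(-28128, 2620), Rational(1, 2)) = Pow(-25508, Rational(1, 2)) = Mul(2, I, Pow(6377, Rational(1, 2)))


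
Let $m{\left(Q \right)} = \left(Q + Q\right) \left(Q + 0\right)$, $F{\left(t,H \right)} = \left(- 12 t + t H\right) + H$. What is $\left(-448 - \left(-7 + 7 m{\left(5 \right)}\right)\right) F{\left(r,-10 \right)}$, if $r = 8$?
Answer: $147126$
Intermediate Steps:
$F{\left(t,H \right)} = H - 12 t + H t$ ($F{\left(t,H \right)} = \left(- 12 t + H t\right) + H = H - 12 t + H t$)
$m{\left(Q \right)} = 2 Q^{2}$ ($m{\left(Q \right)} = 2 Q Q = 2 Q^{2}$)
$\left(-448 - \left(-7 + 7 m{\left(5 \right)}\right)\right) F{\left(r,-10 \right)} = \left(-448 + \left(- 7 \cdot 2 \cdot 5^{2} + 7\right)\right) \left(-10 - 96 - 80\right) = \left(-448 + \left(- 7 \cdot 2 \cdot 25 + 7\right)\right) \left(-10 - 96 - 80\right) = \left(-448 + \left(\left(-7\right) 50 + 7\right)\right) \left(-186\right) = \left(-448 + \left(-350 + 7\right)\right) \left(-186\right) = \left(-448 - 343\right) \left(-186\right) = \left(-791\right) \left(-186\right) = 147126$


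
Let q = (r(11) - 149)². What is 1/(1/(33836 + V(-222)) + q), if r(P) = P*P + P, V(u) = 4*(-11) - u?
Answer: 34014/9830047 ≈ 0.0034602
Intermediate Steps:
V(u) = -44 - u
r(P) = P + P² (r(P) = P² + P = P + P²)
q = 289 (q = (11*(1 + 11) - 149)² = (11*12 - 149)² = (132 - 149)² = (-17)² = 289)
1/(1/(33836 + V(-222)) + q) = 1/(1/(33836 + (-44 - 1*(-222))) + 289) = 1/(1/(33836 + (-44 + 222)) + 289) = 1/(1/(33836 + 178) + 289) = 1/(1/34014 + 289) = 1/(9830047/34014) = 34014/9830047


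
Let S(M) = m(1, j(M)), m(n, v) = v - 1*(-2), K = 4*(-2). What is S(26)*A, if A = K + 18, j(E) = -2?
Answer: 0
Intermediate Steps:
K = -8
m(n, v) = 2 + v (m(n, v) = v + 2 = 2 + v)
S(M) = 0 (S(M) = 2 - 2 = 0)
A = 10 (A = -8 + 18 = 10)
S(26)*A = 0*10 = 0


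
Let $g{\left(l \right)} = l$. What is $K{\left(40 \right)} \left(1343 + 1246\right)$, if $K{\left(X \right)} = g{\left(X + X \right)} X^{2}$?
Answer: $331392000$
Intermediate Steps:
$K{\left(X \right)} = 2 X^{3}$ ($K{\left(X \right)} = \left(X + X\right) X^{2} = 2 X X^{2} = 2 X^{3}$)
$K{\left(40 \right)} \left(1343 + 1246\right) = 2 \cdot 40^{3} \left(1343 + 1246\right) = 2 \cdot 64000 \cdot 2589 = 128000 \cdot 2589 = 331392000$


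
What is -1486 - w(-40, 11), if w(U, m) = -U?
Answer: -1526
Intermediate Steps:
-1486 - w(-40, 11) = -1486 - (-1)*(-40) = -1486 - 1*40 = -1486 - 40 = -1526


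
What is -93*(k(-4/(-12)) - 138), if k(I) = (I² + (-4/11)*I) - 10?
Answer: 454243/33 ≈ 13765.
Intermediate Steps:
k(I) = -10 + I² - 4*I/11 (k(I) = (I² + (-4*1/11)*I) - 10 = (I² - 4*I/11) - 10 = -10 + I² - 4*I/11)
-93*(k(-4/(-12)) - 138) = -93*((-10 + (-4/(-12))² - (-16)/(11*(-12))) - 138) = -93*((-10 + (-4*(-1/12))² - (-16)*(-1)/(11*12)) - 138) = -93*((-10 + (⅓)² - 4/11*⅓) - 138) = -93*((-10 + ⅑ - 4/33) - 138) = -93*(-991/99 - 138) = -93*(-14653/99) = 454243/33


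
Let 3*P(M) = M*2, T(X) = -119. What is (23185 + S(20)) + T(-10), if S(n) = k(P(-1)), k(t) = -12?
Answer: 23054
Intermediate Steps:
P(M) = 2*M/3 (P(M) = (M*2)/3 = (2*M)/3 = 2*M/3)
S(n) = -12
(23185 + S(20)) + T(-10) = (23185 - 12) - 119 = 23173 - 119 = 23054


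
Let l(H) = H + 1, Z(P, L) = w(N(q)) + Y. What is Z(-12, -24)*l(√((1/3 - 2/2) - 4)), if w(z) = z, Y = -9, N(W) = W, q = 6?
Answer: -3 - I*√42 ≈ -3.0 - 6.4807*I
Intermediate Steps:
Z(P, L) = -3 (Z(P, L) = 6 - 9 = -3)
l(H) = 1 + H
Z(-12, -24)*l(√((1/3 - 2/2) - 4)) = -3*(1 + √((1/3 - 2/2) - 4)) = -3*(1 + √((1*(⅓) - 2*½) - 4)) = -3*(1 + √((⅓ - 1) - 4)) = -3*(1 + √(-⅔ - 4)) = -3*(1 + √(-14/3)) = -3*(1 + I*√42/3) = -3 - I*√42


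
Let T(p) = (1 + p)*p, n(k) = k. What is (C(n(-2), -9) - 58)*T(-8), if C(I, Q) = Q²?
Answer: 1288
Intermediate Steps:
T(p) = p*(1 + p)
(C(n(-2), -9) - 58)*T(-8) = ((-9)² - 58)*(-8*(1 - 8)) = (81 - 58)*(-8*(-7)) = 23*56 = 1288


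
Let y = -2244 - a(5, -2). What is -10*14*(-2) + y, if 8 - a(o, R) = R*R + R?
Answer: -1970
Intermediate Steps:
a(o, R) = 8 - R - R**2 (a(o, R) = 8 - (R*R + R) = 8 - (R**2 + R) = 8 - (R + R**2) = 8 + (-R - R**2) = 8 - R - R**2)
y = -2250 (y = -2244 - (8 - 1*(-2) - 1*(-2)**2) = -2244 - (8 + 2 - 1*4) = -2244 - (8 + 2 - 4) = -2244 - 1*6 = -2244 - 6 = -2250)
-10*14*(-2) + y = -10*14*(-2) - 2250 = -140*(-2) - 2250 = 280 - 2250 = -1970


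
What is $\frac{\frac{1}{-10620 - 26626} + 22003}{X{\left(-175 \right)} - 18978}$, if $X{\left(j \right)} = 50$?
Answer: $- \frac{819523737}{704992288} \approx -1.1625$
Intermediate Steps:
$\frac{\frac{1}{-10620 - 26626} + 22003}{X{\left(-175 \right)} - 18978} = \frac{\frac{1}{-10620 - 26626} + 22003}{50 - 18978} = \frac{\frac{1}{-37246} + 22003}{-18928} = \left(- \frac{1}{37246} + 22003\right) \left(- \frac{1}{18928}\right) = \frac{819523737}{37246} \left(- \frac{1}{18928}\right) = - \frac{819523737}{704992288}$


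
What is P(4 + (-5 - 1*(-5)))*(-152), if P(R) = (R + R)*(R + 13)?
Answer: -20672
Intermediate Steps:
P(R) = 2*R*(13 + R) (P(R) = (2*R)*(13 + R) = 2*R*(13 + R))
P(4 + (-5 - 1*(-5)))*(-152) = (2*(4 + (-5 - 1*(-5)))*(13 + (4 + (-5 - 1*(-5)))))*(-152) = (2*(4 + (-5 + 5))*(13 + (4 + (-5 + 5))))*(-152) = (2*(4 + 0)*(13 + (4 + 0)))*(-152) = (2*4*(13 + 4))*(-152) = (2*4*17)*(-152) = 136*(-152) = -20672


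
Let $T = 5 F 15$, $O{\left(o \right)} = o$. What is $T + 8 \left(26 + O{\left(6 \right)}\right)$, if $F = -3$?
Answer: $31$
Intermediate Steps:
$T = -225$ ($T = 5 \left(-3\right) 15 = \left(-15\right) 15 = -225$)
$T + 8 \left(26 + O{\left(6 \right)}\right) = -225 + 8 \left(26 + 6\right) = -225 + 8 \cdot 32 = -225 + 256 = 31$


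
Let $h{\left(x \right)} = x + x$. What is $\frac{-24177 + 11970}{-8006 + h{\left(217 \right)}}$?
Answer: $\frac{4069}{2524} \approx 1.6121$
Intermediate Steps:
$h{\left(x \right)} = 2 x$
$\frac{-24177 + 11970}{-8006 + h{\left(217 \right)}} = \frac{-24177 + 11970}{-8006 + 2 \cdot 217} = - \frac{12207}{-8006 + 434} = - \frac{12207}{-7572} = \left(-12207\right) \left(- \frac{1}{7572}\right) = \frac{4069}{2524}$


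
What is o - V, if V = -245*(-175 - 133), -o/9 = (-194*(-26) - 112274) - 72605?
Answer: 1543055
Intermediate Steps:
o = 1618515 (o = -9*((-194*(-26) - 112274) - 72605) = -9*((5044 - 112274) - 72605) = -9*(-107230 - 72605) = -9*(-179835) = 1618515)
V = 75460 (V = -245*(-308) = 75460)
o - V = 1618515 - 1*75460 = 1618515 - 75460 = 1543055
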